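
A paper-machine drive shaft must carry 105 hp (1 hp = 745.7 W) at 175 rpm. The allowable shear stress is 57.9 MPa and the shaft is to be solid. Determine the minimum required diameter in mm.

ω = 2π·175/60 = 18.33 rad/s, so T = P/ω = 105×745.7 / 18.33 = 4273 N·m.
For a solid shaft τ_max = 16T/(πd³), so d = (16T/(π τ_allow))^(1/3) = (16·4273/(π·5.79×10^7))^(1/3) = 0.07216 m.

72.2 mm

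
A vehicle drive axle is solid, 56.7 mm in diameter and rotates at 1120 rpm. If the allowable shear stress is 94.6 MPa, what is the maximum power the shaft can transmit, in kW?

397 kW

J = πd⁴/32 = π(0.0567)⁴/32 = 1.015×10^-6 m⁴.
T_max = τ_allow·J/r = 9.46×10^7 × 1.015×10^-6 / 0.0284 = 3386 N·m.
ω = 2π·1120/60 = 117.3 rad/s, so P_max = T_max·ω = 3.971×10^5 W.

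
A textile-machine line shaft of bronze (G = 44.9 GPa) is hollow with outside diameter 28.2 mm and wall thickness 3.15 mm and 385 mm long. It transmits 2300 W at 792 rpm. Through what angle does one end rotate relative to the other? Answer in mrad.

ω = 2π·792/60 = 82.94 rad/s, so T = P/ω = 2300 / 82.94 = 27.73 N·m.
J = π(d_o⁴ − d_i⁴)/32 = π(0.0282⁴ − 0.0219⁴)/32 = 3.950×10^-8 m⁴.
θ = T·L/(G·J) = 27.73 × 0.385 / (44.9×10⁹ × 3.950×10^-8) = 6.019×10^-3 rad.

6.02 mrad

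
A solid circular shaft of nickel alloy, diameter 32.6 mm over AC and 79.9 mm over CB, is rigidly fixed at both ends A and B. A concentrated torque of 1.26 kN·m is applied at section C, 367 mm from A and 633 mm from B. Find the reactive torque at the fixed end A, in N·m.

57.5 N·m

Compatibility: T_A·a/J_AC = T_B·b/J_CB with T_A + T_B = T₀.
J_AC = 1.11×10^-7 m⁴, J_CB = 4.00×10^-6 m⁴, so T_A = T₀·(J_AC/a)/((J_AC/a)+(J_CB/b)) = 57.48 N·m, T_B = 1203 N·m.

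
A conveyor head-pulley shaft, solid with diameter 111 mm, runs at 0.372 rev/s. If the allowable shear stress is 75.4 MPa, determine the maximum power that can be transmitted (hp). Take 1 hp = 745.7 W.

J = πd⁴/32 = π(0.111)⁴/32 = 1.490×10^-5 m⁴.
T_max = τ_allow·J/r = 7.54×10^7 × 1.490×10^-5 / 0.0555 = 20250 N·m.
ω = 2π·0.372 = 2.337 rad/s, so P_max = T_max·ω = 4.733×10^4 W.

63.5 hp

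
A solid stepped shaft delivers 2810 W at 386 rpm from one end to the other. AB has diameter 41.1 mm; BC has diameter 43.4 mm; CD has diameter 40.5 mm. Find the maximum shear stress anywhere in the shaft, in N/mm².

5.33 N/mm²

ω = 2π·386/60 = 40.42 rad/s, so T = P/ω = 2810 / 40.42 = 69.52 N·m.
Under the same torque, τ_max = 16T/(πd³) is largest where d is smallest — segment CD (d = 40.5 mm).
τ_max = 16·69.52/(π·(0.0405)³) = 5.330×10^6 Pa.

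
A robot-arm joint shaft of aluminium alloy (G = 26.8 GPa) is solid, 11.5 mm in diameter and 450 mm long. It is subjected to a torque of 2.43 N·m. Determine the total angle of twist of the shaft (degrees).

J = πd⁴/32 = π(0.0115)⁴/32 = 1.717×10^-9 m⁴.
θ = T·L/(G·J) = 2.430 × 0.450 / (26.8×10⁹ × 1.717×10^-9) = 0.02376 rad.

1.36°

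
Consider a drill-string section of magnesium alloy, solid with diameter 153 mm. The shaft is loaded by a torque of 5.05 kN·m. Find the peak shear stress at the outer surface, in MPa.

J = πd⁴/32 = π(0.153)⁴/32 = 5.380×10^-5 m⁴.
τ_max = T·r/J = 5050 × 0.0765 / 5.380×10^-5 = 7.181×10^6 Pa.

7.18 MPa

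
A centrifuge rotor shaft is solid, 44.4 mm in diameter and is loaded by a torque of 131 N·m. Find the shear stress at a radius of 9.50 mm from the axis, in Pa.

J = πd⁴/32 = π(0.0444)⁴/32 = 3.815×10^-7 m⁴.
Shear stress varies linearly with radius: τ = T·r/J = 131.0 × 0.00950 / 3.815×10^-7 = 3.262×10^6 Pa.

3.26e6 Pa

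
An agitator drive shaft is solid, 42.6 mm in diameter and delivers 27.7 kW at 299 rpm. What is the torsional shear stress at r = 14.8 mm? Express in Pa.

4.05e7 Pa

ω = 2π·299/60 = 31.31 rad/s, so T = P/ω = 27.7×10³ / 31.31 = 884.7 N·m.
J = πd⁴/32 = π(0.0426)⁴/32 = 3.233×10^-7 m⁴.
Shear stress varies linearly with radius: τ = T·r/J = 884.7 × 0.0148 / 3.233×10^-7 = 4.050×10^7 Pa.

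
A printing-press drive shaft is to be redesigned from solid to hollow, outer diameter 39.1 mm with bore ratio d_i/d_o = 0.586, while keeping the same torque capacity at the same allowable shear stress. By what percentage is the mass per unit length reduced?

28.6 %

Equal τ_max and T ⇒ the solid shaft needs d_s³ = d_o³(1−k⁴), so d_s = 39.1·(1−0.586⁴)^(1/3) = 37.50 mm.
Area ratio A_h/A_s = d_o²(1−k²)/d_s² = (1−k²)/(1−k⁴)^(2/3) = 0.7139.
Mass saving = 1 − 0.7139 = 28.6 %.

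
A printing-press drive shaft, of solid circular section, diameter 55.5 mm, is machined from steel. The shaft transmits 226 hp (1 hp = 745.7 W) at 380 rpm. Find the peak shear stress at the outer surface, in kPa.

ω = 2π·380/60 = 39.79 rad/s, so T = P/ω = 226×745.7 / 39.79 = 4235 N·m.
J = πd⁴/32 = π(0.0555)⁴/32 = 9.315×10^-7 m⁴.
τ_max = T·r/J = 4235 × 0.0278 / 9.315×10^-7 = 1.262×10^8 Pa.

126000 kPa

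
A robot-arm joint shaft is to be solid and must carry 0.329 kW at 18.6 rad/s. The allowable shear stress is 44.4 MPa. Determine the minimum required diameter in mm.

ω = 18.6 rad/s, so T = P/ω = 0.329×10³ / 18.60 = 17.69 N·m.
For a solid shaft τ_max = 16T/(πd³), so d = (16T/(π τ_allow))^(1/3) = (16·17.69/(π·4.44×10^7))^(1/3) = 0.01266 m.

12.7 mm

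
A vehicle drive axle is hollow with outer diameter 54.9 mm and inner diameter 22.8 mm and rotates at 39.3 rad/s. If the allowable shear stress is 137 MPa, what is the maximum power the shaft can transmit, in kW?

J = π(d_o⁴ − d_i⁴)/32 = π(0.0549⁴ − 0.0228⁴)/32 = 8.653×10^-7 m⁴.
T_max = τ_allow·J/r = 1.37×10^8 × 8.653×10^-7 / 0.0274 = 4319 N·m.
ω = 39.3 rad/s, so P_max = T_max·ω = 1.697×10^5 W.

170 kW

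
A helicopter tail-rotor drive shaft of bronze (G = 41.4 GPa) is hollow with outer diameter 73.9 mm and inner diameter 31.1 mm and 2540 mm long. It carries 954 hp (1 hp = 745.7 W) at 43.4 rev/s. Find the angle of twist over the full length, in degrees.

ω = 2π·43.4 = 272.7 rad/s, so T = P/ω = 954×745.7 / 272.7 = 2609 N·m.
J = π(d_o⁴ − d_i⁴)/32 = π(0.0739⁴ − 0.0311⁴)/32 = 2.836×10^-6 m⁴.
θ = T·L/(G·J) = 2609 × 2.54 / (41.4×10⁹ × 2.836×10^-6) = 0.05643 rad.

3.23°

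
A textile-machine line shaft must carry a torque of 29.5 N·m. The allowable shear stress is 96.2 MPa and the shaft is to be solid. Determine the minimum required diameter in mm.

For a solid shaft τ_max = 16T/(πd³), so d = (16T/(π τ_allow))^(1/3) = (16·29.50/(π·9.62×10^7))^(1/3) = 0.01160 m.

11.6 mm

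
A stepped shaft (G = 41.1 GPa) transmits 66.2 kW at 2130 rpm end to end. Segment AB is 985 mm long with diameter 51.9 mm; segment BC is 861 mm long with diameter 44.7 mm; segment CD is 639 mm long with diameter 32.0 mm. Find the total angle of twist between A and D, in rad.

ω = 2π·2130/60 = 223.1 rad/s, so T = P/ω = 66.2×10³ / 223.1 = 296.8 N·m.
J_AB = π(0.0519)⁴/32 = 7.12×10^-7 m⁴; J_BC = π(0.0447)⁴/32 = 3.92×10^-7 m⁴; J_CD = π(0.0320)⁴/32 = 1.03×10^-7 m⁴.
θ = (T/G)·Σ L_i/J_i = (296.8/41.1×10⁹)·(0.985/7.12×10^-7 + 0.861/3.92×10^-7 + 0.639/1.03×10^-7) = 0.07067 rad.

0.0707 rad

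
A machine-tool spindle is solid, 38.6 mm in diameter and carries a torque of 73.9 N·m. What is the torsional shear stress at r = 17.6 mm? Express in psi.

866 psi

J = πd⁴/32 = π(0.0386)⁴/32 = 2.179×10^-7 m⁴.
Shear stress varies linearly with radius: τ = T·r/J = 73.90 × 0.0176 / 2.179×10^-7 = 5.968×10^6 Pa.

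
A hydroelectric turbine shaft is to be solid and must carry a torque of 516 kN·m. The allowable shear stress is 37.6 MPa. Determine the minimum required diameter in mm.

412 mm

For a solid shaft τ_max = 16T/(πd³), so d = (16T/(π τ_allow))^(1/3) = (16·516000/(π·3.76×10^7))^(1/3) = 0.4119 m.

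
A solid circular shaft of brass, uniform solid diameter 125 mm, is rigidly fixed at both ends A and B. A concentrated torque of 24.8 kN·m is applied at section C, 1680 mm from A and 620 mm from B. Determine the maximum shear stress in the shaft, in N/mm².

With uniform GJ and both ends fixed, compatibility θ_AC = θ_CB gives T_A·a = T_B·b, together with T_A + T_B = T₀.
T_A = T₀·b/(a+b) = 24800·620/2300 = 6685 N·m; T_B = 18110 N·m.
τ in each portion: τ_AC = 1.74×10^7 Pa, τ_CB = 4.72×10^7 Pa; maximum is in CB.
τ_max = T_CB·r/J = 18110·0.0625/2.40×10^-5 = 4.724×10^7 Pa.

47.2 N/mm²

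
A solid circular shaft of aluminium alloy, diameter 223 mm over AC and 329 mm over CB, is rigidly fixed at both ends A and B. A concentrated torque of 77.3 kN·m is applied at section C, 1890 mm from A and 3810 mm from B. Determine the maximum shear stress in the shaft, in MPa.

Compatibility: T_A·a/J_AC = T_B·b/J_CB with T_A + T_B = T₀.
J_AC = 2.43×10^-4 m⁴, J_CB = 1.15×10^-3 m⁴, so T_A = T₀·(J_AC/a)/((J_AC/a)+(J_CB/b)) = 23070 N·m, T_B = 54230 N·m.
τ in each portion: τ_AC = 1.06×10^7 Pa, τ_CB = 7.76×10^6 Pa; maximum is in AC.
τ_max = T_AC·r/J = 23070·0.112/2.43×10^-4 = 1.060×10^7 Pa.

10.6 MPa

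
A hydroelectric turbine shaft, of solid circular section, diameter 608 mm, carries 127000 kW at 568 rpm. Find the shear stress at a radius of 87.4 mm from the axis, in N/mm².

13.9 N/mm²

ω = 2π·568/60 = 59.48 rad/s, so T = P/ω = 127000×10³ / 59.48 = 2.135e6 N·m.
J = πd⁴/32 = π(0.608)⁴/32 = 0.01342 m⁴.
Shear stress varies linearly with radius: τ = T·r/J = 2.135e6 × 0.0874 / 0.01342 = 1.391×10^7 Pa.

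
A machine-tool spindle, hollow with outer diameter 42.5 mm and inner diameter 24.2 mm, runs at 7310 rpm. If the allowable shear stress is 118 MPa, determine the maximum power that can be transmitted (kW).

1220 kW

J = π(d_o⁴ − d_i⁴)/32 = π(0.0425⁴ − 0.0242⁴)/32 = 2.866×10^-7 m⁴.
T_max = τ_allow·J/r = 1.18×10^8 × 2.866×10^-7 / 0.0213 = 1592 N·m.
ω = 2π·7310/60 = 765.5 rad/s, so P_max = T_max·ω = 1.218×10^6 W.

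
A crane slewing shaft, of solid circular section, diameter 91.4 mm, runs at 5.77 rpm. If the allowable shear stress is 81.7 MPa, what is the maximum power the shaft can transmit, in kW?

7.40 kW

J = πd⁴/32 = π(0.0914)⁴/32 = 6.851×10^-6 m⁴.
T_max = τ_allow·J/r = 8.17×10^7 × 6.851×10^-6 / 0.0457 = 12250 N·m.
ω = 2π·5.77/60 = 0.6042 rad/s, so P_max = T_max·ω = 7401 W.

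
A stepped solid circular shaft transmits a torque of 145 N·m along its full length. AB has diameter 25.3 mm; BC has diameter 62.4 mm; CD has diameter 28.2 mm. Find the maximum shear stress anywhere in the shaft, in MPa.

45.6 MPa

Under the same torque, τ_max = 16T/(πd³) is largest where d is smallest — segment AB (d = 25.3 mm).
τ_max = 16·145.0/(π·(0.0253)³) = 4.560×10^7 Pa.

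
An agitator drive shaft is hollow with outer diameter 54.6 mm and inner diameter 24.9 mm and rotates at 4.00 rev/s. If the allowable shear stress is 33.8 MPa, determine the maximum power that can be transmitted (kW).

26.0 kW

J = π(d_o⁴ − d_i⁴)/32 = π(0.0546⁴ − 0.0249⁴)/32 = 8.348×10^-7 m⁴.
T_max = τ_allow·J/r = 3.38×10^7 × 8.348×10^-7 / 0.0273 = 1034 N·m.
ω = 2π·4.00 = 25.13 rad/s, so P_max = T_max·ω = 2.598×10^4 W.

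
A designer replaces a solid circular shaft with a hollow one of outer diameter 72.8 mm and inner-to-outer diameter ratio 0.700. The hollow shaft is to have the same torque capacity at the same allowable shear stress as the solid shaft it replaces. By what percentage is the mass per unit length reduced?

38.8 %

Equal τ_max and T ⇒ the solid shaft needs d_s³ = d_o³(1−k⁴), so d_s = 72.8·(1−0.700⁴)^(1/3) = 66.43 mm.
Area ratio A_h/A_s = d_o²(1−k²)/d_s² = (1−k²)/(1−k⁴)^(2/3) = 0.6124.
Mass saving = 1 − 0.6124 = 38.8 %.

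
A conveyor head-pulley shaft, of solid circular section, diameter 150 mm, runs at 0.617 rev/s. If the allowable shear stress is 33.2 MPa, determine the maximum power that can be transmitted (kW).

85.3 kW

J = πd⁴/32 = π(0.150)⁴/32 = 4.970×10^-5 m⁴.
T_max = τ_allow·J/r = 3.32×10^7 × 4.970×10^-5 / 0.0750 = 22000 N·m.
ω = 2π·0.617 = 3.877 rad/s, so P_max = T_max·ω = 8.529×10^4 W.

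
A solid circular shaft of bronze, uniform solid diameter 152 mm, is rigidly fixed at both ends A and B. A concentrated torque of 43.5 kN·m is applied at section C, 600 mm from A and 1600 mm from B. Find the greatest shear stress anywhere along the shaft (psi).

With uniform GJ and both ends fixed, compatibility θ_AC = θ_CB gives T_A·a = T_B·b, together with T_A + T_B = T₀.
T_A = T₀·b/(a+b) = 43500·1600/2200 = 31640 N·m; T_B = 11860 N·m.
τ in each portion: τ_AC = 4.59×10^7 Pa, τ_CB = 1.72×10^7 Pa; maximum is in AC.
τ_max = T_AC·r/J = 31640·0.0760/5.24×10^-5 = 4.588×10^7 Pa.

6650 psi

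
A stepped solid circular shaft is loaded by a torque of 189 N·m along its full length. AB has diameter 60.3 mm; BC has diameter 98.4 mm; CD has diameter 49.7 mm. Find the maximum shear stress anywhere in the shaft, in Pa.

Under the same torque, τ_max = 16T/(πd³) is largest where d is smallest — segment CD (d = 49.7 mm).
τ_max = 16·189.0/(π·(0.0497)³) = 7.841×10^6 Pa.

7.84e6 Pa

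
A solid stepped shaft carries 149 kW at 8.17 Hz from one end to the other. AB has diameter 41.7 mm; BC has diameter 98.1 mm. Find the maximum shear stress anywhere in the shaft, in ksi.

ω = 2π·8.17 = 51.33 rad/s, so T = P/ω = 149×10³ / 51.33 = 2903 N·m.
Under the same torque, τ_max = 16T/(πd³) is largest where d is smallest — segment AB (d = 41.7 mm).
τ_max = 16·2903/(π·(0.0417)³) = 2.039×10^8 Pa.

29.6 ksi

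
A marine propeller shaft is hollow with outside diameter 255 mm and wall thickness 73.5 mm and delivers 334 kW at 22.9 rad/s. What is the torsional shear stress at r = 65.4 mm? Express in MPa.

2.37 MPa

ω = 22.9 rad/s, so T = P/ω = 334×10³ / 22.90 = 14590 N·m.
J = π(d_o⁴ − d_i⁴)/32 = π(0.255⁴ − 0.108⁴)/32 = 4.018×10^-4 m⁴.
Shear stress varies linearly with radius: τ = T·r/J = 14590 × 0.0654 / 4.018×10^-4 = 2.374×10^6 Pa.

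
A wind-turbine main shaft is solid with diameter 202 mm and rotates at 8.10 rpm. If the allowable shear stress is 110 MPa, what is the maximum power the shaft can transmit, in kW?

151 kW

J = πd⁴/32 = π(0.202)⁴/32 = 1.635×10^-4 m⁴.
T_max = τ_allow·J/r = 1.10×10^8 × 1.635×10^-4 / 0.101 = 178000 N·m.
ω = 2π·8.10/60 = 0.8482 rad/s, so P_max = T_max·ω = 1.510×10^5 W.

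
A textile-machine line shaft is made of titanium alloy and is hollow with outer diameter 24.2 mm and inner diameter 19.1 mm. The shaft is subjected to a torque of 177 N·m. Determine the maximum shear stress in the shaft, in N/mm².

104 N/mm²

J = π(d_o⁴ − d_i⁴)/32 = π(0.0242⁴ − 0.0191⁴)/32 = 2.061×10^-8 m⁴.
τ_max = T·r/J = 177.0 × 0.0121 / 2.061×10^-8 = 1.039×10^8 Pa.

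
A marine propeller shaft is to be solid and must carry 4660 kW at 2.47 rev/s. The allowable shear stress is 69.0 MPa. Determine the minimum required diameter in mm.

281 mm

ω = 2π·2.47 = 15.52 rad/s, so T = P/ω = 4660×10³ / 15.52 = 300300 N·m.
For a solid shaft τ_max = 16T/(πd³), so d = (16T/(π τ_allow))^(1/3) = (16·300300/(π·6.90×10^7))^(1/3) = 0.2809 m.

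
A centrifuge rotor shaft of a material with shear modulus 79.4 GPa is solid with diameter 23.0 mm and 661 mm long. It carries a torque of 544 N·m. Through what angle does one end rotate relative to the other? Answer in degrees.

9.44°

J = πd⁴/32 = π(0.0230)⁴/32 = 2.747×10^-8 m⁴.
θ = T·L/(G·J) = 544.0 × 0.661 / (79.4×10⁹ × 2.747×10^-8) = 0.1648 rad.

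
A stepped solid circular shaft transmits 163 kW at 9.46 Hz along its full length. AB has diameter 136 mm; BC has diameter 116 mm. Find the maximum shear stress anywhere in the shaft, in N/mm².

8.95 N/mm²

ω = 2π·9.46 = 59.44 rad/s, so T = P/ω = 163×10³ / 59.44 = 2742 N·m.
Under the same torque, τ_max = 16T/(πd³) is largest where d is smallest — segment BC (d = 116 mm).
τ_max = 16·2742/(π·(0.116)³) = 8.948×10^6 Pa.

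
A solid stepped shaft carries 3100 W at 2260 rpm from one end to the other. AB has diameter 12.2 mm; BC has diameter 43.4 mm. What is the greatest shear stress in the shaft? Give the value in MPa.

36.7 MPa

ω = 2π·2260/60 = 236.7 rad/s, so T = P/ω = 3100 / 236.7 = 13.10 N·m.
Under the same torque, τ_max = 16T/(πd³) is largest where d is smallest — segment AB (d = 12.2 mm).
τ_max = 16·13.10/(π·(0.0122)³) = 3.674×10^7 Pa.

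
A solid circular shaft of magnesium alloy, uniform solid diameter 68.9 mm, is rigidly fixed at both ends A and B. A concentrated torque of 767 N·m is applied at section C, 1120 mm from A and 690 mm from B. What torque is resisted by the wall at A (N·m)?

With uniform GJ and both ends fixed, compatibility θ_AC = θ_CB gives T_A·a = T_B·b, together with T_A + T_B = T₀.
T_A = T₀·b/(a+b) = 767.0·690/1810 = 292.4 N·m; T_B = 474.6 N·m.

292 N·m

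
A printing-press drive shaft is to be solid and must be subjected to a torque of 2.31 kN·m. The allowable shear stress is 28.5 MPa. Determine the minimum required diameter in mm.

74.5 mm

For a solid shaft τ_max = 16T/(πd³), so d = (16T/(π τ_allow))^(1/3) = (16·2310/(π·2.85×10^7))^(1/3) = 0.07446 m.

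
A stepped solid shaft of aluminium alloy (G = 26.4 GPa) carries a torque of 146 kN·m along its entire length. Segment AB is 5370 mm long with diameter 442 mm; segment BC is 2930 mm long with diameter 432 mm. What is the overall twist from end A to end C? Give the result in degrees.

0.726°

J_AB = π(0.442)⁴/32 = 3.75×10^-3 m⁴; J_BC = π(0.432)⁴/32 = 3.42×10^-3 m⁴.
θ = (T/G)·Σ L_i/J_i = (146000/26.4×10⁹)·(5.37/3.75×10^-3 + 2.93/3.42×10^-3) = 0.01266 rad.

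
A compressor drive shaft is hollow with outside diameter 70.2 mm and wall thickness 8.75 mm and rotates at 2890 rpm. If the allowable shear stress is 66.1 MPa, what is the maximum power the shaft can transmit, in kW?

927 kW

J = π(d_o⁴ − d_i⁴)/32 = π(0.0702⁴ − 0.0527⁴)/32 = 1.627×10^-6 m⁴.
T_max = τ_allow·J/r = 6.61×10^7 × 1.627×10^-6 / 0.0351 = 3064 N·m.
ω = 2π·2890/60 = 302.6 rad/s, so P_max = T_max·ω = 9.273×10^5 W.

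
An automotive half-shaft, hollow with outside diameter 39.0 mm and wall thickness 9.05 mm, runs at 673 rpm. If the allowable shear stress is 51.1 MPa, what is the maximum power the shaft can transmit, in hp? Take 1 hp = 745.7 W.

51.6 hp

J = π(d_o⁴ − d_i⁴)/32 = π(0.0390⁴ − 0.0209⁴)/32 = 2.084×10^-7 m⁴.
T_max = τ_allow·J/r = 5.11×10^7 × 2.084×10^-7 / 0.0195 = 546.1 N·m.
ω = 2π·673/60 = 70.48 rad/s, so P_max = T_max·ω = 3.849×10^4 W.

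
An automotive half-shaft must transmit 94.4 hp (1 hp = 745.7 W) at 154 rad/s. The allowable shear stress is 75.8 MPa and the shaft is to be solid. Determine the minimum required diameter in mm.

31.3 mm

ω = 154 rad/s, so T = P/ω = 94.4×745.7 / 154.0 = 457.1 N·m.
For a solid shaft τ_max = 16T/(πd³), so d = (16T/(π τ_allow))^(1/3) = (16·457.1/(π·7.58×10^7))^(1/3) = 0.03132 m.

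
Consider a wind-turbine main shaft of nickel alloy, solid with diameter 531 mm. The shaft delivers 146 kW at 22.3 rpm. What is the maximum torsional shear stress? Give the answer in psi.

308 psi

ω = 2π·22.3/60 = 2.335 rad/s, so T = P/ω = 146×10³ / 2.335 = 62520 N·m.
J = πd⁴/32 = π(0.531)⁴/32 = 7.805×10^-3 m⁴.
τ_max = T·r/J = 62520 × 0.266 / 7.805×10^-3 = 2.127×10^6 Pa.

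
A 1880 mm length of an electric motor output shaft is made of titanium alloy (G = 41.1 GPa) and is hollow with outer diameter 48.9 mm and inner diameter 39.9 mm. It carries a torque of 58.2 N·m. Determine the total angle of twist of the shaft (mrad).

8.52 mrad

J = π(d_o⁴ − d_i⁴)/32 = π(0.0489⁴ − 0.0399⁴)/32 = 3.125×10^-7 m⁴.
θ = T·L/(G·J) = 58.20 × 1.88 / (41.1×10⁹ × 3.125×10^-7) = 8.518×10^-3 rad.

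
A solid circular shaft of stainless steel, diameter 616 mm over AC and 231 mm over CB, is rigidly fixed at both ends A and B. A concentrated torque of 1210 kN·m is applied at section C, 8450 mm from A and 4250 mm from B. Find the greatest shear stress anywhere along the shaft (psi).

Compatibility: T_A·a/J_AC = T_B·b/J_CB with T_A + T_B = T₀.
J_AC = 0.0141 m⁴, J_CB = 2.80×10^-4 m⁴, so T_A = T₀·(J_AC/a)/((J_AC/a)+(J_CB/b)) = 1.164e6 N·m, T_B = 45780 N·m.
τ in each portion: τ_AC = 2.54×10^7 Pa, τ_CB = 1.89×10^7 Pa; maximum is in AC.
τ_max = T_AC·r/J = 1.164e6·0.308/0.0141 = 2.537×10^7 Pa.

3680 psi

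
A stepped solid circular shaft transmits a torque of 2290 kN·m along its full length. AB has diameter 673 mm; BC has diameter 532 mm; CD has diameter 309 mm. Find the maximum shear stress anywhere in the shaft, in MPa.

395 MPa

Under the same torque, τ_max = 16T/(πd³) is largest where d is smallest — segment CD (d = 309 mm).
τ_max = 16·2.290e6/(π·(0.309)³) = 3.953×10^8 Pa.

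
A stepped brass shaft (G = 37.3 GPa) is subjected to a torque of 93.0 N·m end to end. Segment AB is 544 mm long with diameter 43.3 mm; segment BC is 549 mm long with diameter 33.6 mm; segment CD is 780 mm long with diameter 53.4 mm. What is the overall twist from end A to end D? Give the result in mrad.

17.3 mrad

J_AB = π(0.0433)⁴/32 = 3.45×10^-7 m⁴; J_BC = π(0.0336)⁴/32 = 1.25×10^-7 m⁴; J_CD = π(0.0534)⁴/32 = 7.98×10^-7 m⁴.
θ = (T/G)·Σ L_i/J_i = (93.00/37.3×10⁹)·(0.544/3.45×10^-7 + 0.549/1.25×10^-7 + 0.780/7.98×10^-7) = 0.01731 rad.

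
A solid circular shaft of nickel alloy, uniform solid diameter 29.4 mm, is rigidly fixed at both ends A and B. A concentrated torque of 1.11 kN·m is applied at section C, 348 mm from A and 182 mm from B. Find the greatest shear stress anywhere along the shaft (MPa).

With uniform GJ and both ends fixed, compatibility θ_AC = θ_CB gives T_A·a = T_B·b, together with T_A + T_B = T₀.
T_A = T₀·b/(a+b) = 1110·182/530.0 = 381.2 N·m; T_B = 728.8 N·m.
τ in each portion: τ_AC = 7.64×10^7 Pa, τ_CB = 1.46×10^8 Pa; maximum is in CB.
τ_max = T_CB·r/J = 728.8·0.0147/7.33×10^-8 = 1.461×10^8 Pa.

146 MPa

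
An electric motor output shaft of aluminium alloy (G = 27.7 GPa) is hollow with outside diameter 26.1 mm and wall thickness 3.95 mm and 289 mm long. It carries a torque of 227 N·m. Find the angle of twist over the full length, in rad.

0.0681 rad

J = π(d_o⁴ − d_i⁴)/32 = π(0.0261⁴ − 0.0182⁴)/32 = 3.479×10^-8 m⁴.
θ = T·L/(G·J) = 227.0 × 0.289 / (27.7×10⁹ × 3.479×10^-8) = 0.06808 rad.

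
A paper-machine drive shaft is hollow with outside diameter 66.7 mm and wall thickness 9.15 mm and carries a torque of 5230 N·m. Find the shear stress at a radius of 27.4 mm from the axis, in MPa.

J = π(d_o⁴ − d_i⁴)/32 = π(0.0667⁴ − 0.0484⁴)/32 = 1.404×10^-6 m⁴.
Shear stress varies linearly with radius: τ = T·r/J = 5230 × 0.0274 / 1.404×10^-6 = 1.020×10^8 Pa.

102 MPa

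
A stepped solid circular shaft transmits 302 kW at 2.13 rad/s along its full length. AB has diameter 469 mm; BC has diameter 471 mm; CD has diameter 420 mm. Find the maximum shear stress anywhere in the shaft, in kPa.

ω = 2.13 rad/s, so T = P/ω = 302×10³ / 2.130 = 141800 N·m.
Under the same torque, τ_max = 16T/(πd³) is largest where d is smallest — segment CD (d = 420 mm).
τ_max = 16·141800/(π·(0.420)³) = 9.747×10^6 Pa.

9750 kPa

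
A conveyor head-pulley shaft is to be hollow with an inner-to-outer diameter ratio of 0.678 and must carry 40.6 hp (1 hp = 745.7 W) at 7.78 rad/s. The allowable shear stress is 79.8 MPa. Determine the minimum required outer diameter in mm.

ω = 7.78 rad/s, so T = P/ω = 40.6×745.7 / 7.780 = 3891 N·m.
For a hollow shaft with d_i/d_o = 0.678: τ_max = 16T/(π d_o³ (1−k⁴)), so d_o = [16T/(π τ_allow (1−k⁴))]^(1/3) = [16·3891/(π·7.98×10^7·0.7887)]^(1/3) = 0.06803 m.

68.0 mm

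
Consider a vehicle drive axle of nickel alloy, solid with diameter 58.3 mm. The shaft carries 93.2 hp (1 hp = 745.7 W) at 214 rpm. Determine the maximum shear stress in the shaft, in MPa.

79.7 MPa

ω = 2π·214/60 = 22.41 rad/s, so T = P/ω = 93.2×745.7 / 22.41 = 3101 N·m.
J = πd⁴/32 = π(0.0583)⁴/32 = 1.134×10^-6 m⁴.
τ_max = T·r/J = 3101 × 0.0291 / 1.134×10^-6 = 7.971×10^7 Pa.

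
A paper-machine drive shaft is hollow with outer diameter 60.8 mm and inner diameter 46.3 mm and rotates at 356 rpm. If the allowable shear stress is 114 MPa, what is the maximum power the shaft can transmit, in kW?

J = π(d_o⁴ − d_i⁴)/32 = π(0.0608⁴ − 0.0463⁴)/32 = 8.904×10^-7 m⁴.
T_max = τ_allow·J/r = 1.14×10^8 × 8.904×10^-7 / 0.0304 = 3339 N·m.
ω = 2π·356/60 = 37.28 rad/s, so P_max = T_max·ω = 1.245×10^5 W.

124 kW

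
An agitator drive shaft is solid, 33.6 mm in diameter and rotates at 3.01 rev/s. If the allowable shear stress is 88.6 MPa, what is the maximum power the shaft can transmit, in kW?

12.5 kW

J = πd⁴/32 = π(0.0336)⁴/32 = 1.251×10^-7 m⁴.
T_max = τ_allow·J/r = 8.86×10^7 × 1.251×10^-7 / 0.0168 = 659.9 N·m.
ω = 2π·3.01 = 18.91 rad/s, so P_max = T_max·ω = 1.248×10^4 W.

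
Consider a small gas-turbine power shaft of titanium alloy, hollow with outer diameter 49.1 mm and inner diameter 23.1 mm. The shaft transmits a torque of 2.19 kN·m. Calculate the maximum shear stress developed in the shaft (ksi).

14.4 ksi

J = π(d_o⁴ − d_i⁴)/32 = π(0.0491⁴ − 0.0231⁴)/32 = 5.426×10^-7 m⁴.
τ_max = T·r/J = 2190 × 0.0246 / 5.426×10^-7 = 9.908×10^7 Pa.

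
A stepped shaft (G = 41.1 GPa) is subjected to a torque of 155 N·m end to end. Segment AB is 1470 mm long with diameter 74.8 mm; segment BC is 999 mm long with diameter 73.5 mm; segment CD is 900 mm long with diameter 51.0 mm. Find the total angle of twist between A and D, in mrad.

J_AB = π(0.0748)⁴/32 = 3.07×10^-6 m⁴; J_BC = π(0.0735)⁴/32 = 2.87×10^-6 m⁴; J_CD = π(0.0510)⁴/32 = 6.64×10^-7 m⁴.
θ = (T/G)·Σ L_i/J_i = (155.0/41.1×10⁹)·(1.47/3.07×10^-6 + 0.999/2.87×10^-6 + 0.900/6.64×10^-7) = 8.229×10^-3 rad.

8.23 mrad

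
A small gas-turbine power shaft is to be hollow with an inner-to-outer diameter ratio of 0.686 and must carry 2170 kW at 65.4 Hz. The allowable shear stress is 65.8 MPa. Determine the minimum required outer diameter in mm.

80.7 mm

ω = 2π·65.4 = 410.9 rad/s, so T = P/ω = 2170×10³ / 410.9 = 5281 N·m.
For a hollow shaft with d_i/d_o = 0.686: τ_max = 16T/(π d_o³ (1−k⁴)), so d_o = [16T/(π τ_allow (1−k⁴))]^(1/3) = [16·5281/(π·6.58×10^7·0.7785)]^(1/3) = 0.08067 m.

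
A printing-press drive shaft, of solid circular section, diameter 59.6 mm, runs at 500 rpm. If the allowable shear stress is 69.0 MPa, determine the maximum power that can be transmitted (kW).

150 kW

J = πd⁴/32 = π(0.0596)⁴/32 = 1.239×10^-6 m⁴.
T_max = τ_allow·J/r = 6.90×10^7 × 1.239×10^-6 / 0.0298 = 2868 N·m.
ω = 2π·500/60 = 52.36 rad/s, so P_max = T_max·ω = 1.502×10^5 W.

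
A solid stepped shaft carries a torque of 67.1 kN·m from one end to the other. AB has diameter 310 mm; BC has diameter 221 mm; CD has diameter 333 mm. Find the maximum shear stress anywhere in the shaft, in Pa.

3.17e7 Pa

Under the same torque, τ_max = 16T/(πd³) is largest where d is smallest — segment BC (d = 221 mm).
τ_max = 16·67100/(π·(0.221)³) = 3.166×10^7 Pa.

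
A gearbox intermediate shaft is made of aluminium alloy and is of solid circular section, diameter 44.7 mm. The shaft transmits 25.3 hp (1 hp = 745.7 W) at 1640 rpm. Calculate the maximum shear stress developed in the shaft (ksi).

ω = 2π·1640/60 = 171.7 rad/s, so T = P/ω = 25.3×745.7 / 171.7 = 109.9 N·m.
J = πd⁴/32 = π(0.0447)⁴/32 = 3.919×10^-7 m⁴.
τ_max = T·r/J = 109.9 × 0.0224 / 3.919×10^-7 = 6.264×10^6 Pa.

0.909 ksi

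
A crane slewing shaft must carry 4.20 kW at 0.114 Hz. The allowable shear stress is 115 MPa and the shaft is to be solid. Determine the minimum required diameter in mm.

ω = 2π·0.114 = 0.7163 rad/s, so T = P/ω = 4.20×10³ / 0.7163 = 5864 N·m.
For a solid shaft τ_max = 16T/(πd³), so d = (16T/(π τ_allow))^(1/3) = (16·5864/(π·1.15×10^8))^(1/3) = 0.06380 m.

63.8 mm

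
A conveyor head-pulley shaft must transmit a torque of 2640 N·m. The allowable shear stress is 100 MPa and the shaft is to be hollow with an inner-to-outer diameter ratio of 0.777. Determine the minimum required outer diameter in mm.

For a hollow shaft with d_i/d_o = 0.777: τ_max = 16T/(π d_o³ (1−k⁴)), so d_o = [16T/(π τ_allow (1−k⁴))]^(1/3) = [16·2640/(π·1.00×10^8·0.6355)]^(1/3) = 0.05959 m.

59.6 mm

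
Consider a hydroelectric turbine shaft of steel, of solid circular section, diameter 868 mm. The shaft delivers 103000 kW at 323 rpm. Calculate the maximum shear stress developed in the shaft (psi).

3440 psi

ω = 2π·323/60 = 33.82 rad/s, so T = P/ω = 103000×10³ / 33.82 = 3.045e6 N·m.
J = πd⁴/32 = π(0.868)⁴/32 = 0.05573 m⁴.
τ_max = T·r/J = 3.045e6 × 0.434 / 0.05573 = 2.371×10^7 Pa.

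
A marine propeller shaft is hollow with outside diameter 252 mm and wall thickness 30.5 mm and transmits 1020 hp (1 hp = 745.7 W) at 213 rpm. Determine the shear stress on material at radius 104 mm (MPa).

13.4 MPa

ω = 2π·213/60 = 22.31 rad/s, so T = P/ω = 1020×745.7 / 22.31 = 34100 N·m.
J = π(d_o⁴ − d_i⁴)/32 = π(0.252⁴ − 0.191⁴)/32 = 2.653×10^-4 m⁴.
Shear stress varies linearly with radius: τ = T·r/J = 34100 × 0.104 / 2.653×10^-4 = 1.337×10^7 Pa.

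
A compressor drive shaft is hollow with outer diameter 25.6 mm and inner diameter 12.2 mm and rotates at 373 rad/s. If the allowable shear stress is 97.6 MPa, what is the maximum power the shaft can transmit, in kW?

J = π(d_o⁴ − d_i⁴)/32 = π(0.0256⁴ − 0.0122⁴)/32 = 3.999×10^-8 m⁴.
T_max = τ_allow·J/r = 9.76×10^7 × 3.999×10^-8 / 0.0128 = 304.9 N·m.
ω = 373 rad/s, so P_max = T_max·ω = 1.137×10^5 W.

114 kW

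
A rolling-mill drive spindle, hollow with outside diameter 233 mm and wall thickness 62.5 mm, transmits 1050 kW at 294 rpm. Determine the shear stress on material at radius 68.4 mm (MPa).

ω = 2π·294/60 = 30.79 rad/s, so T = P/ω = 1050×10³ / 30.79 = 34100 N·m.
J = π(d_o⁴ − d_i⁴)/32 = π(0.233⁴ − 0.108⁴)/32 = 2.760×10^-4 m⁴.
Shear stress varies linearly with radius: τ = T·r/J = 34100 × 0.0684 / 2.760×10^-4 = 8.452×10^6 Pa.

8.45 MPa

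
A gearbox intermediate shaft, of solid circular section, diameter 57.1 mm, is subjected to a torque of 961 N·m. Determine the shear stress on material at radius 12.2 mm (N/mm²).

J = πd⁴/32 = π(0.0571)⁴/32 = 1.044×10^-6 m⁴.
Shear stress varies linearly with radius: τ = T·r/J = 961.0 × 0.0122 / 1.044×10^-6 = 1.123×10^7 Pa.

11.2 N/mm²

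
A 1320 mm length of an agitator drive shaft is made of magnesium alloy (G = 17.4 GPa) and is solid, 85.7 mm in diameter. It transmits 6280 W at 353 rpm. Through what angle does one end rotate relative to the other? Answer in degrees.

0.139°

ω = 2π·353/60 = 36.97 rad/s, so T = P/ω = 6280 / 36.97 = 169.9 N·m.
J = πd⁴/32 = π(0.0857)⁴/32 = 5.296×10^-6 m⁴.
θ = T·L/(G·J) = 169.9 × 1.32 / (17.4×10⁹ × 5.296×10^-6) = 2.434×10^-3 rad.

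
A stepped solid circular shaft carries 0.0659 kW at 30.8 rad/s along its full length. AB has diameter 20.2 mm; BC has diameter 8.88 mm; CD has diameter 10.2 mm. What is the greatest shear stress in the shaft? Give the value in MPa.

15.6 MPa

ω = 30.8 rad/s, so T = P/ω = 0.0659×10³ / 30.80 = 2.140 N·m.
Under the same torque, τ_max = 16T/(πd³) is largest where d is smallest — segment BC (d = 8.88 mm).
τ_max = 16·2.140/(π·(0.00888)³) = 1.556×10^7 Pa.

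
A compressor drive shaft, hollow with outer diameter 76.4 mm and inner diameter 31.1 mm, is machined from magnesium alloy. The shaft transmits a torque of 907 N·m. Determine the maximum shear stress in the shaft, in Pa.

1.07e7 Pa

J = π(d_o⁴ − d_i⁴)/32 = π(0.0764⁴ − 0.0311⁴)/32 = 3.253×10^-6 m⁴.
τ_max = T·r/J = 907.0 × 0.0382 / 3.253×10^-6 = 1.065×10^7 Pa.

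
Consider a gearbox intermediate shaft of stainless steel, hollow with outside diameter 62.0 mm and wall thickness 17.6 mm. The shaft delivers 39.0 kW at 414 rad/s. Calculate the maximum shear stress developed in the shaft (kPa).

ω = 414 rad/s, so T = P/ω = 39.0×10³ / 414.0 = 94.20 N·m.
J = π(d_o⁴ − d_i⁴)/32 = π(0.0620⁴ − 0.0268⁴)/32 = 1.400×10^-6 m⁴.
τ_max = T·r/J = 94.20 × 0.0310 / 1.400×10^-6 = 2.086×10^6 Pa.

2090 kPa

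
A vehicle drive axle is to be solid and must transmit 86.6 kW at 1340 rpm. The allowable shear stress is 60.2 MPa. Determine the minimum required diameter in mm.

37.4 mm

ω = 2π·1340/60 = 140.3 rad/s, so T = P/ω = 86.6×10³ / 140.3 = 617.1 N·m.
For a solid shaft τ_max = 16T/(πd³), so d = (16T/(π τ_allow))^(1/3) = (16·617.1/(π·6.02×10^7))^(1/3) = 0.03738 m.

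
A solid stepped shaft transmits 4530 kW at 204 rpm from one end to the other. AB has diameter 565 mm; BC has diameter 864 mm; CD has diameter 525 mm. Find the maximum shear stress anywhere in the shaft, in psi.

ω = 2π·204/60 = 21.36 rad/s, so T = P/ω = 4530×10³ / 21.36 = 212100 N·m.
Under the same torque, τ_max = 16T/(πd³) is largest where d is smallest — segment CD (d = 525 mm).
τ_max = 16·212100/(π·(0.525)³) = 7.463×10^6 Pa.

1080 psi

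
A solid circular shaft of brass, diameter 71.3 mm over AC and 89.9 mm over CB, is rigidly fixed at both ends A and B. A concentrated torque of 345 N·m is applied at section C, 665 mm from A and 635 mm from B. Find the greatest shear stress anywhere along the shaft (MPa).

1.76 MPa

Compatibility: T_A·a/J_AC = T_B·b/J_CB with T_A + T_B = T₀.
J_AC = 2.54×10^-6 m⁴, J_CB = 6.41×10^-6 m⁴, so T_A = T₀·(J_AC/a)/((J_AC/a)+(J_CB/b)) = 94.60 N·m, T_B = 250.4 N·m.
τ in each portion: τ_AC = 1.33×10^6 Pa, τ_CB = 1.76×10^6 Pa; maximum is in CB.
τ_max = T_CB·r/J = 250.4·0.0450/6.41×10^-6 = 1.755×10^6 Pa.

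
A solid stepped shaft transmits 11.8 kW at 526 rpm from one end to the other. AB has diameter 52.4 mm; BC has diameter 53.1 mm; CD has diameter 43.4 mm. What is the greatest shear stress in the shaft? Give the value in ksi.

1.94 ksi

ω = 2π·526/60 = 55.08 rad/s, so T = P/ω = 11.8×10³ / 55.08 = 214.2 N·m.
Under the same torque, τ_max = 16T/(πd³) is largest where d is smallest — segment CD (d = 43.4 mm).
τ_max = 16·214.2/(π·(0.0434)³) = 1.335×10^7 Pa.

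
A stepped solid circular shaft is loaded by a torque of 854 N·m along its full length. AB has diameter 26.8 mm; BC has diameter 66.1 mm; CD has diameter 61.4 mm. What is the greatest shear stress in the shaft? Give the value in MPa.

Under the same torque, τ_max = 16T/(πd³) is largest where d is smallest — segment AB (d = 26.8 mm).
τ_max = 16·854.0/(π·(0.0268)³) = 2.260×10^8 Pa.

226 MPa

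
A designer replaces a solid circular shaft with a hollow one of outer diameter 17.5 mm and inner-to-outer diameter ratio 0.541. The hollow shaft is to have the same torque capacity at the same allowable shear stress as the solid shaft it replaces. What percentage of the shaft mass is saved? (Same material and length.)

24.9 %

Equal τ_max and T ⇒ the solid shaft needs d_s³ = d_o³(1−k⁴), so d_s = 17.5·(1−0.541⁴)^(1/3) = 16.99 mm.
Area ratio A_h/A_s = d_o²(1−k²)/d_s² = (1−k²)/(1−k⁴)^(2/3) = 0.7508.
Mass saving = 1 − 0.7508 = 24.9 %.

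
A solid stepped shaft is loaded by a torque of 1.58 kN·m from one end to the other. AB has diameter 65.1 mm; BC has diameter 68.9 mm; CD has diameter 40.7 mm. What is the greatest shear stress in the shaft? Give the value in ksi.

Under the same torque, τ_max = 16T/(πd³) is largest where d is smallest — segment CD (d = 40.7 mm).
τ_max = 16·1580/(π·(0.0407)³) = 1.194×10^8 Pa.

17.3 ksi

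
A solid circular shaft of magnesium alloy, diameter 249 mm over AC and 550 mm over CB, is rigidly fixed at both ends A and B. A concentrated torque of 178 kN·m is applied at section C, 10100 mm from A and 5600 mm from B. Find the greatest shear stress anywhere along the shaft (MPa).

5.32 MPa

Compatibility: T_A·a/J_AC = T_B·b/J_CB with T_A + T_B = T₀.
J_AC = 3.77×10^-4 m⁴, J_CB = 8.98×10^-3 m⁴, so T_A = T₀·(J_AC/a)/((J_AC/a)+(J_CB/b)) = 4052 N·m, T_B = 173900 N·m.
τ in each portion: τ_AC = 1.34×10^6 Pa, τ_CB = 5.32×10^6 Pa; maximum is in CB.
τ_max = T_CB·r/J = 173900·0.275/8.98×10^-3 = 5.325×10^6 Pa.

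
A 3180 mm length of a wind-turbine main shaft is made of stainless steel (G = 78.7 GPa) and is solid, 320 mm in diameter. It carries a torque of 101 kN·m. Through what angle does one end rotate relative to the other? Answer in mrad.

J = πd⁴/32 = π(0.320)⁴/32 = 1.029×10^-3 m⁴.
θ = T·L/(G·J) = 101000 × 3.18 / (78.7×10⁹ × 1.029×10^-3) = 3.964×10^-3 rad.

3.96 mrad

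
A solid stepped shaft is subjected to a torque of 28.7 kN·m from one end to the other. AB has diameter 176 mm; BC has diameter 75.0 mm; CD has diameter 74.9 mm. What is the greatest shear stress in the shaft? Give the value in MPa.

348 MPa

Under the same torque, τ_max = 16T/(πd³) is largest where d is smallest — segment CD (d = 74.9 mm).
τ_max = 16·28700/(π·(0.0749)³) = 3.479×10^8 Pa.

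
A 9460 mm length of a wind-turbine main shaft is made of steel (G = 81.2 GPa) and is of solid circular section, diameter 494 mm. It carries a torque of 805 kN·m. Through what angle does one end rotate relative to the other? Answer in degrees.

0.919°

J = πd⁴/32 = π(0.494)⁴/32 = 5.847×10^-3 m⁴.
θ = T·L/(G·J) = 805000 × 9.46 / (81.2×10⁹ × 5.847×10^-3) = 0.01604 rad.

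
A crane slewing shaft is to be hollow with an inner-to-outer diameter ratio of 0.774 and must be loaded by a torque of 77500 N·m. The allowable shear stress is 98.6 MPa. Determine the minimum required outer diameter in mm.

184 mm

For a hollow shaft with d_i/d_o = 0.774: τ_max = 16T/(π d_o³ (1−k⁴)), so d_o = [16T/(π τ_allow (1−k⁴))]^(1/3) = [16·77500/(π·9.86×10^7·0.6411)]^(1/3) = 0.1841 m.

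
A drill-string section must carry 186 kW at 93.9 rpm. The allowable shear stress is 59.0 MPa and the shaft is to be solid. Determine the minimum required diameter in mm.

ω = 2π·93.9/60 = 9.833 rad/s, so T = P/ω = 186×10³ / 9.833 = 18920 N·m.
For a solid shaft τ_max = 16T/(πd³), so d = (16T/(π τ_allow))^(1/3) = (16·18920/(π·5.90×10^7))^(1/3) = 0.1178 m.

118 mm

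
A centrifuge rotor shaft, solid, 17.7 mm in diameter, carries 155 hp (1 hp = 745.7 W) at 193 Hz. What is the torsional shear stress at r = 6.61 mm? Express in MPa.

65.4 MPa

ω = 2π·193 = 1213 rad/s, so T = P/ω = 155×745.7 / 1213 = 95.31 N·m.
J = πd⁴/32 = π(0.0177)⁴/32 = 9.636×10^-9 m⁴.
Shear stress varies linearly with radius: τ = T·r/J = 95.31 × 0.00661 / 9.636×10^-9 = 6.538×10^7 Pa.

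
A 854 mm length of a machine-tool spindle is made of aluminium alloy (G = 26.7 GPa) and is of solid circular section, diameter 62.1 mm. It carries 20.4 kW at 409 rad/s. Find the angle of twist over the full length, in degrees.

ω = 409 rad/s, so T = P/ω = 20.4×10³ / 409.0 = 49.88 N·m.
J = πd⁴/32 = π(0.0621)⁴/32 = 1.460×10^-6 m⁴.
θ = T·L/(G·J) = 49.88 × 0.854 / (26.7×10⁹ × 1.460×10^-6) = 1.093×10^-3 rad.

0.0626°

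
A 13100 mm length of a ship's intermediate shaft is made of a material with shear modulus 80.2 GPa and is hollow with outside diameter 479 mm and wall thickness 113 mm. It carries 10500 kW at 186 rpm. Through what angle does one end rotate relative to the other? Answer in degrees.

ω = 2π·186/60 = 19.48 rad/s, so T = P/ω = 10500×10³ / 19.48 = 539100 N·m.
J = π(d_o⁴ − d_i⁴)/32 = π(0.479⁴ − 0.253⁴)/32 = 4.766×10^-3 m⁴.
θ = T·L/(G·J) = 539100 × 13.1 / (80.2×10⁹ × 4.766×10^-3) = 0.01848 rad.

1.06°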